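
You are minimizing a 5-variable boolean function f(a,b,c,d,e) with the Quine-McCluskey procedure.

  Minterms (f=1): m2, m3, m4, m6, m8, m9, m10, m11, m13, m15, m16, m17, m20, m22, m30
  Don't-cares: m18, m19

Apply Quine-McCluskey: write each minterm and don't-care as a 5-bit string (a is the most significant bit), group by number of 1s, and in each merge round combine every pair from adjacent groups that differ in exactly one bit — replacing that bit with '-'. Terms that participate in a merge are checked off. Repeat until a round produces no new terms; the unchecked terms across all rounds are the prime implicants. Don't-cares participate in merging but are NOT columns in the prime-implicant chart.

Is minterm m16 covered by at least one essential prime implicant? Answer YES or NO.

YES

size-2^0 implicants → 00010(✓)  00011(✓)  00100(✓)  00110(✓)  01000(✓)  01001(✓)  01010(✓)  01011(✓)  01101(✓)  01111(✓)  10000(✓)  10001(✓)  10010(✓)  10011(✓)  10100(✓)  10110(✓)  11110(✓)
size-2^1 implicants → -0010(✓)  -0011(✓)  -0100(✓)  -0110(✓)  0-010(✓)  0-011(✓)  00-10(✓)  0001-(✓)  001-0(✓)  01-01(✓)  01-11(✓)  010-0(✓)  010-1(✓)  0100-(✓)  0101-(✓)  011-1(✓)  1-110  10-00(✓)  10-10(✓)  100-0(✓)  100-1(✓)  1000-(✓)  1001-(✓)  101-0(✓)
size-2^2 implicants → -0-10  -001-  -01-0  0-01-  01--1  010--  10--0  100--
Unchecked terms (primes): -0-10, -001-, -01-0, 0-01-, 01--1, 010--, 1-110, 10--0, 100--
Minterm coverage:
  m2 ⊆ -0-10,-001-,0-01-
  m3 ⊆ -001-,0-01-
  m4 ⊆ -01-0 [E]
  m6 ⊆ -0-10,-01-0
  m8 ⊆ 010-- [E]
  m9 ⊆ 01--1,010--
  m10 ⊆ 0-01-,010--
  m11 ⊆ 0-01-,01--1,010--
  m13 ⊆ 01--1 [E]
  m15 ⊆ 01--1 [E]
  m16 ⊆ 10--0,100--
  m17 ⊆ 100-- [E]
  m20 ⊆ -01-0,10--0
  m22 ⊆ -0-10,-01-0,1-110,10--0
  m30 ⊆ 1-110 [E]
E = {-01-0, 01--1, 010--, 1-110, 100--}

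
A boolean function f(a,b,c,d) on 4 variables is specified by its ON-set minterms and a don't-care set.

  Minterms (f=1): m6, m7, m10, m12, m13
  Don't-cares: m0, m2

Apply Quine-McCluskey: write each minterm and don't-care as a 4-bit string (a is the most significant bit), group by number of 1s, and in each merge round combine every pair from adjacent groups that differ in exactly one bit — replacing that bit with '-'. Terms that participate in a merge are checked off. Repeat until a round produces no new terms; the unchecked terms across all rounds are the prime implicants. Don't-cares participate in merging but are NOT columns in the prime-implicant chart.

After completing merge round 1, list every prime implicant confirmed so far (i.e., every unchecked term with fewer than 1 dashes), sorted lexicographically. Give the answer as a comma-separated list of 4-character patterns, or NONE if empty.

Round 0: 0000✓ 0010✓ 0110✓ 0111✓ 1010✓ 1100✓ 1101✓
Round 1: -010 0-10 00-0 011- 110-
PIs = {-010, 0-10, 00-0, 011-, 110-}

NONE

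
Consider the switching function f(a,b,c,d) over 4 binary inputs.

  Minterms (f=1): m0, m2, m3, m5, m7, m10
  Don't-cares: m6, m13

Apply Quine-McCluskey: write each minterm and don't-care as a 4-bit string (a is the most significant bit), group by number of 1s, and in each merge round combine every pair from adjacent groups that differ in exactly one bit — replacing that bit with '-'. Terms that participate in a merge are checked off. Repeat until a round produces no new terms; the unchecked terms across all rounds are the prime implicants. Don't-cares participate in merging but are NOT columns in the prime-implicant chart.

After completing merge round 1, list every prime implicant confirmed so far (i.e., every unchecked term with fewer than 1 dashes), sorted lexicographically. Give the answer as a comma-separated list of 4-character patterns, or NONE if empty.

size-2^0 implicants → 0000(✓)  0010(✓)  0011(✓)  0101(✓)  0110(✓)  0111(✓)  1010(✓)  1101(✓)
size-2^1 implicants → -010  -101  0-10(✓)  0-11(✓)  00-0  001-(✓)  01-1  011-(✓)
size-2^2 implicants → 0-1-
Unchecked terms (primes): -010, -101, 0-1-, 00-0, 01-1

NONE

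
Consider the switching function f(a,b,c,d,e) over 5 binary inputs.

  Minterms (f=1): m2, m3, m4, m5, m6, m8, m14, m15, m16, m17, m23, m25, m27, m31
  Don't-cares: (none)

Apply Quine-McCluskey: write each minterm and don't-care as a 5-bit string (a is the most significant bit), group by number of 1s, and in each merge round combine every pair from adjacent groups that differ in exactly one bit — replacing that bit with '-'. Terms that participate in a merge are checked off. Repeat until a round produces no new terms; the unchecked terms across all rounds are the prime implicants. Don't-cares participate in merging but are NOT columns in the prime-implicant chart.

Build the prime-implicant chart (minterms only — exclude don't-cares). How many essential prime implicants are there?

5

Round 0: 00010✓ 00011✓ 00100✓ 00101✓ 00110✓ 01000 01110✓ 01111✓ 10000✓ 10001✓ 10111✓ 11001✓ 11011✓ 11111✓
Round 1: -1111 0-110 00-10 0001- 001-0 0010- 0111- 1-001 1-111 1000- 11-11 110-1
PIs = {-1111, 0-110, 00-10, 0001-, 001-0, 0010-, 01000, 0111-, 1-001, 1-111, 1000-, 11-11, 110-1}
Coverage chart:
  m2: 00-10,0001-
  m3: 0001- ←essential
  m4: 001-0,0010-
  m5: 0010- ←essential
  m6: 0-110,00-10,001-0
  m8: 01000 ←essential
  m14: 0-110,0111-
  m15: -1111,0111-
  m16: 1000- ←essential
  m17: 1-001,1000-
  m23: 1-111 ←essential
  m25: 1-001,110-1
  m27: 11-11,110-1
  m31: -1111,1-111,11-11
Essential: 0001-, 0010-, 01000, 1-111, 1000-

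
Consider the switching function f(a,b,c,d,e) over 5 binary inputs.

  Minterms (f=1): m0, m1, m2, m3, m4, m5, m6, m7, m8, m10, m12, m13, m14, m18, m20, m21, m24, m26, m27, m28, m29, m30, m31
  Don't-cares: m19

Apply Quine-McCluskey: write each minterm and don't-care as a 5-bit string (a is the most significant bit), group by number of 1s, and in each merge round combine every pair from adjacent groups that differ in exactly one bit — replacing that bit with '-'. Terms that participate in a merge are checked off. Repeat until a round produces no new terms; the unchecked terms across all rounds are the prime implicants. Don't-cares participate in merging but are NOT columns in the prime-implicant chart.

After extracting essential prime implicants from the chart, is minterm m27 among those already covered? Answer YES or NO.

[col 0] 00000*, 00001*, 00010*, 00011*, 00100*, 00101*, 00110*, 00111*, 01000*, 01010*, 01100*, 01101*, 01110*, 10010*, 10011*, 10100*, 10101*, 11000*, 11010*, 11011*, 11100*, 11101*, 11110*, 11111*
[col 1] -0010*, -0011*, -0100*, -0101*, -1000*, -1010*, -1100*, -1101*, -1110*, 0-000*, 0-010*, 0-100*, 0-101*, 0-110*, 00-00*, 00-01*, 00-10*, 00-11*, 000-0*, 000-1*, 0000-*, 0001-*, 001-0*, 001-1*, 0010-*, 0011-*, 01-00*, 01-10*, 010-0*, 011-0*, 0110-*, 1-010*, 1-011*, 1-100*, 1-101*, 1001-*, 1010-*, 11-00*, 11-10*, 11-11*, 110-0*, 1101-*, 111-0*, 111-1*, 1110-*, 1111-*
[col 2] --010, --100*, --101*, -001-, -010-*, -1-00*, -1-10*, -10-0*, -11-0*, -110-*, 0--00*, 0--10*, 0-0-0*, 0-1-0*, 0-10-*, 00--0*, 00--1*, 00-0-*, 00-1-*, 000--*, 001--*, 01--0*, 1-01-, 1-10-*, 11--0*, 11-1-, 111--
[col 3] --10-, -1--0, 0---0, 00---
Prime implicants: --010, --10-, -001-, -1--0, 0---0, 00---, 1-01-, 11-1-, 111--
PI chart (minterm → PIs covering it):
  0 | 0---0,00---
  1 | 00---  (sole → essential)
  2 | --010,-001-,0---0,00---
  3 | -001-,00---
  4 | --10-,0---0,00---
  5 | --10-,00---
  6 | 0---0,00---
  7 | 00---  (sole → essential)
  8 | -1--0,0---0
  10 | --010,-1--0,0---0
  12 | --10-,-1--0,0---0
  13 | --10-  (sole → essential)
  14 | -1--0,0---0
  18 | --010,-001-,1-01-
  20 | --10-  (sole → essential)
  21 | --10-  (sole → essential)
  24 | -1--0  (sole → essential)
  26 | --010,-1--0,1-01-,11-1-
  27 | 1-01-,11-1-
  28 | --10-,-1--0,111--
  29 | --10-,111--
  30 | -1--0,11-1-,111--
  31 | 11-1-,111--
Essential prime implicants: --10-, -1--0, 00---

NO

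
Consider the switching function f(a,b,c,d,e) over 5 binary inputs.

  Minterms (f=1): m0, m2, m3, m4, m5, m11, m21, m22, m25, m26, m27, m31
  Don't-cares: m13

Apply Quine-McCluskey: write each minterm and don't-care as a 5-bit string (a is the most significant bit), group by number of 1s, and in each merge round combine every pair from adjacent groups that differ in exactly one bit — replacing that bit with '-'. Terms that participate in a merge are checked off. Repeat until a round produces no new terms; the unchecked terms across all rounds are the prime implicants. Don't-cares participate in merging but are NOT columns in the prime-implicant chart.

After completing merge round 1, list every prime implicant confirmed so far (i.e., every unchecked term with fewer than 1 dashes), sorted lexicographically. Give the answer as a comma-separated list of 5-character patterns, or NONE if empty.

size-2^0 implicants → 00000(✓)  00010(✓)  00011(✓)  00100(✓)  00101(✓)  01011(✓)  01101(✓)  10101(✓)  10110  11001(✓)  11010(✓)  11011(✓)  11111(✓)
size-2^1 implicants → -0101  -1011  0-011  0-101  00-00  000-0  0001-  0010-  11-11  110-1  1101-
Unchecked terms (primes): -0101, -1011, 0-011, 0-101, 00-00, 000-0, 0001-, 0010-, 10110, 11-11, 110-1, 1101-

10110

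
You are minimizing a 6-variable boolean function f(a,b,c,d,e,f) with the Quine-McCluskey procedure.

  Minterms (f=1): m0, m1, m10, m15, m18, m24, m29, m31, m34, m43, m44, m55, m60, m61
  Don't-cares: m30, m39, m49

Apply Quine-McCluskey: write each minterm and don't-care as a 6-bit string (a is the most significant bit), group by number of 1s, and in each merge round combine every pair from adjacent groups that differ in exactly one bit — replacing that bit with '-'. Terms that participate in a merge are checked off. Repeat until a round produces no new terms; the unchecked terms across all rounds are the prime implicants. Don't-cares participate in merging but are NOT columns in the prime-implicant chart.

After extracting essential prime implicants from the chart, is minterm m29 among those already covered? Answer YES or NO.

NO

size-2^0 implicants → 000000(✓)  000001(✓)  001010  001111(✓)  010010  011000  011101(✓)  011110(✓)  011111(✓)  100010  100111(✓)  101011  101100(✓)  110001  110111(✓)  111100(✓)  111101(✓)
size-2^1 implicants → -11101  0-1111  00000-  0111-1  01111-  1-0111  1-1100  11110-
Unchecked terms (primes): -11101, 0-1111, 00000-, 001010, 010010, 011000, 0111-1, 01111-, 1-0111, 1-1100, 100010, 101011, 110001, 11110-
Minterm coverage:
  m0 ⊆ 00000- [E]
  m1 ⊆ 00000- [E]
  m10 ⊆ 001010 [E]
  m15 ⊆ 0-1111 [E]
  m18 ⊆ 010010 [E]
  m24 ⊆ 011000 [E]
  m29 ⊆ -11101,0111-1
  m31 ⊆ 0-1111,0111-1,01111-
  m34 ⊆ 100010 [E]
  m43 ⊆ 101011 [E]
  m44 ⊆ 1-1100 [E]
  m55 ⊆ 1-0111 [E]
  m60 ⊆ 1-1100,11110-
  m61 ⊆ -11101,11110-
E = {0-1111, 00000-, 001010, 010010, 011000, 1-0111, 1-1100, 100010, 101011}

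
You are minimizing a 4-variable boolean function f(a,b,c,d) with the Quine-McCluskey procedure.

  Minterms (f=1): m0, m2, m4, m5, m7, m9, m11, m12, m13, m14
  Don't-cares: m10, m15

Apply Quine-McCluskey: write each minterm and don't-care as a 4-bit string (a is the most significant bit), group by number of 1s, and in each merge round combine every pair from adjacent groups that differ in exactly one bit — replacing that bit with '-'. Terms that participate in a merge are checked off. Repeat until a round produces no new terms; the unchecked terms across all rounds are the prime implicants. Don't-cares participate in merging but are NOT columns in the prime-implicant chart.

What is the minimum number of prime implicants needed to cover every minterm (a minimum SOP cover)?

5

[col 0] 0000*, 0010*, 0100*, 0101*, 0111*, 1001*, 1010*, 1011*, 1100*, 1101*, 1110*, 1111*
[col 1] -010, -100*, -101*, -111*, 0-00, 00-0, 01-1*, 010-*, 1-01*, 1-10*, 1-11*, 10-1*, 101-*, 11-0*, 11-1*, 110-*, 111-*
[col 2] -1-1, -10-, 1--1, 1-1-, 11--
Prime implicants: -010, -1-1, -10-, 0-00, 00-0, 1--1, 1-1-, 11--
PI chart (minterm → PIs covering it):
  0 | 0-00,00-0
  2 | -010,00-0
  4 | -10-,0-00
  5 | -1-1,-10-
  7 | -1-1  (sole → essential)
  9 | 1--1  (sole → essential)
  11 | 1--1,1-1-
  12 | -10-,11--
  13 | -1-1,-10-,1--1,11--
  14 | 1-1-,11--
Essential prime implicants: -1-1, 1--1
Petrick residual → -010, 0-00, 11--
Minimum SOP uses 5 PIs: b'cd' + bd + a'c'd' + ad + ab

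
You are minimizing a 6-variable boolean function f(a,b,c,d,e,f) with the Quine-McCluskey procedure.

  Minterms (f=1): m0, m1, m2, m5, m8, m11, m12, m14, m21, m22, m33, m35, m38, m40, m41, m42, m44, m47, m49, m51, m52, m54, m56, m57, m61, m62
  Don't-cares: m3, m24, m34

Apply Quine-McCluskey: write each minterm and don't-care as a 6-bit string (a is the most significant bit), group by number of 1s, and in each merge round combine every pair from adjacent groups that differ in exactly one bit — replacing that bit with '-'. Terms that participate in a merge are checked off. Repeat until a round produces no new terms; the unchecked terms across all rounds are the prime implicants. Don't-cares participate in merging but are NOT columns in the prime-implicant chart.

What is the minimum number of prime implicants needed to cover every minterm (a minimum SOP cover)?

size-2^0 implicants → 000000(✓)  000001(✓)  000010(✓)  000011(✓)  000101(✓)  001000(✓)  001011(✓)  001100(✓)  001110(✓)  010101(✓)  010110(✓)  011000(✓)  100001(✓)  100010(✓)  100011(✓)  100110(✓)  101000(✓)  101001(✓)  101010(✓)  101100(✓)  101111  110001(✓)  110011(✓)  110100(✓)  110110(✓)  111000(✓)  111001(✓)  111101(✓)  111110(✓)
size-2^1 implicants → -00001(✓)  -00010(✓)  -00011(✓)  -01000(✓)  -01100(✓)  -10110  -11000(✓)  0-0101  0-1000(✓)  00-000  00-011  000-01  0000-0(✓)  0000-1(✓)  00000-(✓)  00001-(✓)  001-00(✓)  0011-0  1-0001(✓)  1-0011(✓)  1-0110  1-1000(✓)  1-1001(✓)  10-001(✓)  10-010  100-10  1000-1(✓)  10001-(✓)  101-00(✓)  1010-0  10100-(✓)  11-001(✓)  11-110  1100-1(✓)  1101-0  111-01  11100-(✓)
size-2^2 implicants → --1000  -000-1  -0001-  -01-00  0000--  1--001  1-00-1  1-100-
Unchecked terms (primes): --1000, -000-1, -0001-, -01-00, -10110, 0-0101, 00-000, 00-011, 000-01, 0000--, 0011-0, 1--001, 1-00-1, 1-0110, 1-100-, 10-010, 100-10, 1010-0, 101111, 11-110, 1101-0, 111-01
Minterm coverage:
  m0 ⊆ 00-000,0000--
  m1 ⊆ -000-1,000-01,0000--
  m2 ⊆ -0001-,0000--
  m5 ⊆ 0-0101,000-01
  m8 ⊆ --1000,-01-00,00-000
  m11 ⊆ 00-011 [E]
  m12 ⊆ -01-00,0011-0
  m14 ⊆ 0011-0 [E]
  m21 ⊆ 0-0101 [E]
  m22 ⊆ -10110 [E]
  m33 ⊆ -000-1,1--001,1-00-1
  m35 ⊆ -000-1,-0001-,1-00-1
  m38 ⊆ 1-0110,100-10
  m40 ⊆ --1000,-01-00,1-100-,1010-0
  m41 ⊆ 1--001,1-100-
  m42 ⊆ 10-010,1010-0
  m44 ⊆ -01-00 [E]
  m47 ⊆ 101111 [E]
  m49 ⊆ 1--001,1-00-1
  m51 ⊆ 1-00-1 [E]
  m52 ⊆ 1101-0 [E]
  m54 ⊆ -10110,1-0110,11-110,1101-0
  m56 ⊆ --1000,1-100-
  m57 ⊆ 1--001,1-100-,111-01
  m61 ⊆ 111-01 [E]
  m62 ⊆ 11-110 [E]
E = {-01-00, -10110, 0-0101, 00-011, 0011-0, 1-00-1, 101111, 11-110, 1101-0, 111-01}
Petrick residual → 0000--, 1-0110, 1-100-, 10-010
Cover = b'ce'f' + bc'def' + a'c'de'f + a'b'd'ef + a'b'c'd' + a'b'cdf' + ac'd'f + ac'def' + acd'e' + ab'd'ef' + ab'cdef + abdef' + abc'df' + abce'f  |cover|=14

14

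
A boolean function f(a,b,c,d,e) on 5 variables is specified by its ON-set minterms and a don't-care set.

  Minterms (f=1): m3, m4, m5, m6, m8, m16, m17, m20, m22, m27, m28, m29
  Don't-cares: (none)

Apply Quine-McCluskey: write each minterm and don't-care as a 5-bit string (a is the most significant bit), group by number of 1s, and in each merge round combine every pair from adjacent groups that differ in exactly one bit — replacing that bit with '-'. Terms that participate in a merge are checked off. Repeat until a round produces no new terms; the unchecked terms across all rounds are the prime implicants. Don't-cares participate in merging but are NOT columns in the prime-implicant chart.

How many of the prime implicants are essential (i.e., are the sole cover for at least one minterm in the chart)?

7

size-2^0 implicants → 00011  00100(✓)  00101(✓)  00110(✓)  01000  10000(✓)  10001(✓)  10100(✓)  10110(✓)  11011  11100(✓)  11101(✓)
size-2^1 implicants → -0100(✓)  -0110(✓)  001-0(✓)  0010-  1-100  10-00  1000-  101-0(✓)  1110-
size-2^2 implicants → -01-0
Unchecked terms (primes): -01-0, 00011, 0010-, 01000, 1-100, 10-00, 1000-, 11011, 1110-
Minterm coverage:
  m3 ⊆ 00011 [E]
  m4 ⊆ -01-0,0010-
  m5 ⊆ 0010- [E]
  m6 ⊆ -01-0 [E]
  m8 ⊆ 01000 [E]
  m16 ⊆ 10-00,1000-
  m17 ⊆ 1000- [E]
  m20 ⊆ -01-0,1-100,10-00
  m22 ⊆ -01-0 [E]
  m27 ⊆ 11011 [E]
  m28 ⊆ 1-100,1110-
  m29 ⊆ 1110- [E]
E = {-01-0, 00011, 0010-, 01000, 1000-, 11011, 1110-}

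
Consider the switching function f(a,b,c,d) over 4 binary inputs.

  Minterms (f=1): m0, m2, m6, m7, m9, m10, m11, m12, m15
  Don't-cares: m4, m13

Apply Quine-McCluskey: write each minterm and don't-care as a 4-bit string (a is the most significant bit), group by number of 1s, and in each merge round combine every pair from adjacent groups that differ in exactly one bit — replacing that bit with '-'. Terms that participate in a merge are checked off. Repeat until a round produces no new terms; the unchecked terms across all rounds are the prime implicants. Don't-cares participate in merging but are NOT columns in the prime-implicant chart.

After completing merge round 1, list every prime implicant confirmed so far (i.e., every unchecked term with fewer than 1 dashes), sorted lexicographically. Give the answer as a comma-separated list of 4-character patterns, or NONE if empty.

[col 0] 0000*, 0010*, 0100*, 0110*, 0111*, 1001*, 1010*, 1011*, 1100*, 1101*, 1111*
[col 1] -010, -100, -111, 0-00*, 0-10*, 00-0*, 01-0*, 011-, 1-01*, 1-11*, 10-1*, 101-, 11-1*, 110-
[col 2] 0--0, 1--1
Prime implicants: -010, -100, -111, 0--0, 011-, 1--1, 101-, 110-

NONE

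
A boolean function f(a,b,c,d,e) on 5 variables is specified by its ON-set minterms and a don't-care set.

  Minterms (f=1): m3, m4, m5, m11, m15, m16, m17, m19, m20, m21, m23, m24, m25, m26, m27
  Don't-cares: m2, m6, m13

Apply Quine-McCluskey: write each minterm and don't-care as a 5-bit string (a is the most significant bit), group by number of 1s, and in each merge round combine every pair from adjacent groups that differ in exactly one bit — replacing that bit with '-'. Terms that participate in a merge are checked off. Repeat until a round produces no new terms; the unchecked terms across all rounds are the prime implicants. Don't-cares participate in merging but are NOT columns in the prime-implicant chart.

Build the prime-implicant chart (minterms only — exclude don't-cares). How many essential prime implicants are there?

2

Round 0: 00010✓ 00011✓ 00100✓ 00101✓ 00110✓ 01011✓ 01101✓ 01111✓ 10000✓ 10001✓ 10011✓ 10100✓ 10101✓ 10111✓ 11000✓ 11001✓ 11010✓ 11011✓
Round 1: -0011✓ -0100✓ -0101✓ -1011✓ 0-011✓ 0-101 00-10 0001- 001-0 0010-✓ 01-11 011-1 1-000✓ 1-001✓ 1-011✓ 10-00✓ 10-01✓ 10-11✓ 100-1✓ 1000-✓ 101-1✓ 1010-✓ 110-0✓ 110-1✓ 1100-✓ 1101-✓
Round 2: --011 -010- 1-0-1 1-00- 10--1 10-0- 110--
PIs = {--011, -010-, 0-101, 00-10, 0001-, 001-0, 01-11, 011-1, 1-0-1, 1-00-, 10--1, 10-0-, 110--}
Coverage chart:
  m3: --011,0001-
  m4: -010-,001-0
  m5: -010-,0-101
  m11: --011,01-11
  m15: 01-11,011-1
  m16: 1-00-,10-0-
  m17: 1-0-1,1-00-,10--1,10-0-
  m19: --011,1-0-1,10--1
  m20: -010-,10-0-
  m21: -010-,10--1,10-0-
  m23: 10--1 ←essential
  m24: 1-00-,110--
  m25: 1-0-1,1-00-,110--
  m26: 110-- ←essential
  m27: --011,1-0-1,110--
Essential: 10--1, 110--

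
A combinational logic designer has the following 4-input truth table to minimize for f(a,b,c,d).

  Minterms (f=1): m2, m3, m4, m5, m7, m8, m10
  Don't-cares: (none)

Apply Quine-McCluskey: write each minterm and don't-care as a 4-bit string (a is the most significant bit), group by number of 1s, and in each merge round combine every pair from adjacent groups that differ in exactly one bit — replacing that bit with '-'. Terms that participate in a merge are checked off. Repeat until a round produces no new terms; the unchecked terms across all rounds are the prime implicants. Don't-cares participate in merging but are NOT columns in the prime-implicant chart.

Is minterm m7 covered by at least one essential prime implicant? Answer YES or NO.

NO

[col 0] 0010*, 0011*, 0100*, 0101*, 0111*, 1000*, 1010*
[col 1] -010, 0-11, 001-, 01-1, 010-, 10-0
Prime implicants: -010, 0-11, 001-, 01-1, 010-, 10-0
PI chart (minterm → PIs covering it):
  2 | -010,001-
  3 | 0-11,001-
  4 | 010-  (sole → essential)
  5 | 01-1,010-
  7 | 0-11,01-1
  8 | 10-0  (sole → essential)
  10 | -010,10-0
Essential prime implicants: 010-, 10-0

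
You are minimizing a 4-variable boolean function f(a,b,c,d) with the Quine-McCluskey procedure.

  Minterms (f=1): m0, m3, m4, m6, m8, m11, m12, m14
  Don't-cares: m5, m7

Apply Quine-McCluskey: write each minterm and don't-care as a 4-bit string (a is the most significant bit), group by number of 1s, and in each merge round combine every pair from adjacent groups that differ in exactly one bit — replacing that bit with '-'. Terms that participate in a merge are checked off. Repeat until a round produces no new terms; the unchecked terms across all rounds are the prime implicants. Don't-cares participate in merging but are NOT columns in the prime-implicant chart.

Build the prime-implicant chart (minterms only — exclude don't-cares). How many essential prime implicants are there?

Round 0: 0000✓ 0011✓ 0100✓ 0101✓ 0110✓ 0111✓ 1000✓ 1011✓ 1100✓ 1110✓
Round 1: -000✓ -011 -100✓ -110✓ 0-00✓ 0-11 01-0✓ 01-1✓ 010-✓ 011-✓ 1-00✓ 11-0✓
Round 2: --00 -1-0 01--
PIs = {--00, -011, -1-0, 0-11, 01--}
Coverage chart:
  m0: --00 ←essential
  m3: -011,0-11
  m4: --00,-1-0,01--
  m6: -1-0,01--
  m8: --00 ←essential
  m11: -011 ←essential
  m12: --00,-1-0
  m14: -1-0 ←essential
Essential: --00, -011, -1-0

3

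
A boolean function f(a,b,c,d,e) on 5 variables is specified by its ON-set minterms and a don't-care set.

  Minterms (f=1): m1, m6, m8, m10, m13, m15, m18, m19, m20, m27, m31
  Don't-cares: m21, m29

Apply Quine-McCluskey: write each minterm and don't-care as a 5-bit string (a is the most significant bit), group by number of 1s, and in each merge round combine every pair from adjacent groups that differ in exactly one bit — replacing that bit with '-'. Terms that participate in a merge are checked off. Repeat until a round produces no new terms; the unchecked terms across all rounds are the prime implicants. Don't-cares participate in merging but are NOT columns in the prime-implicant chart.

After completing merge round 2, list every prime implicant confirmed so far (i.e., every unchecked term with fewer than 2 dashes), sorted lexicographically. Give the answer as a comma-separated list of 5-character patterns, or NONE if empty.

Round 0: 00001 00110 01000✓ 01010✓ 01101✓ 01111✓ 10010✓ 10011✓ 10100✓ 10101✓ 11011✓ 11101✓ 11111✓
Round 1: -1101✓ -1111✓ 010-0 011-1✓ 1-011 1-101 1001- 1010- 11-11 111-1✓
Round 2: -11-1
PIs = {-11-1, 00001, 00110, 010-0, 1-011, 1-101, 1001-, 1010-, 11-11}

00001, 00110, 010-0, 1-011, 1-101, 1001-, 1010-, 11-11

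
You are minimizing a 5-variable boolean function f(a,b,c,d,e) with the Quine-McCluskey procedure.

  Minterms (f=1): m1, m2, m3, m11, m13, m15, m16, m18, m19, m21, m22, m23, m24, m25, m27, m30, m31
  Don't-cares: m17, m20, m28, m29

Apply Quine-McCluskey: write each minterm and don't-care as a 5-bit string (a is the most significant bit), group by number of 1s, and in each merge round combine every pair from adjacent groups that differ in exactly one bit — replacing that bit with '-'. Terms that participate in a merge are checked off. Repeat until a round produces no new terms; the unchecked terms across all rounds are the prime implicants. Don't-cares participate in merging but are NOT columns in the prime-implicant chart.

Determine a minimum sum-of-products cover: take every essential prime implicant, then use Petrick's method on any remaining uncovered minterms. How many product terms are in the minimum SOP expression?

[col 0] 00001*, 00010*, 00011*, 01011*, 01101*, 01111*, 10000*, 10001*, 10010*, 10011*, 10100*, 10101*, 10110*, 10111*, 11000*, 11001*, 11011*, 11100*, 11101*, 11110*, 11111*
[col 1] -0001*, -0010*, -0011*, -1011*, -1101*, -1111*, 0-011*, 000-1*, 0001-*, 01-11*, 011-1*, 1-000*, 1-001*, 1-011*, 1-100*, 1-101*, 1-110*, 1-111*, 10-00*, 10-01*, 10-10*, 10-11*, 100-0*, 100-1*, 1000-*, 1001-*, 101-0*, 101-1*, 1010-*, 1011-*, 11-00*, 11-01*, 11-11*, 110-1*, 1100-*, 111-0*, 111-1*, 1110-*, 1111-*
[col 2] --011, -00-1, -001-, -1-11, -11-1, 1--00*, 1--01*, 1--11*, 1-0-1*, 1-00-*, 1-1-0*, 1-1-1*, 1-10-*, 1-11-*, 10--0*, 10--1*, 10-0-*, 10-1-*, 100--*, 101--*, 11--1*, 11-0-*, 111--*
[col 3] 1---1, 1--0-, 1-1--, 10---
Prime implicants: --011, -00-1, -001-, -1-11, -11-1, 1---1, 1--0-, 1-1--, 10---
PI chart (minterm → PIs covering it):
  1 | -00-1  (sole → essential)
  2 | -001-  (sole → essential)
  3 | --011,-00-1,-001-
  11 | --011,-1-11
  13 | -11-1  (sole → essential)
  15 | -1-11,-11-1
  16 | 1--0-,10---
  18 | -001-,10---
  19 | --011,-00-1,-001-,1---1,10---
  21 | 1---1,1--0-,1-1--,10---
  22 | 1-1--,10---
  23 | 1---1,1-1--,10---
  24 | 1--0-  (sole → essential)
  25 | 1---1,1--0-
  27 | --011,-1-11,1---1
  30 | 1-1--  (sole → essential)
  31 | -1-11,-11-1,1---1,1-1--
Essential prime implicants: -00-1, -001-, -11-1, 1--0-, 1-1--
Petrick residual → --011
Minimum SOP uses 6 PIs: c'de + b'c'e + b'c'd + bce + ad' + ac

6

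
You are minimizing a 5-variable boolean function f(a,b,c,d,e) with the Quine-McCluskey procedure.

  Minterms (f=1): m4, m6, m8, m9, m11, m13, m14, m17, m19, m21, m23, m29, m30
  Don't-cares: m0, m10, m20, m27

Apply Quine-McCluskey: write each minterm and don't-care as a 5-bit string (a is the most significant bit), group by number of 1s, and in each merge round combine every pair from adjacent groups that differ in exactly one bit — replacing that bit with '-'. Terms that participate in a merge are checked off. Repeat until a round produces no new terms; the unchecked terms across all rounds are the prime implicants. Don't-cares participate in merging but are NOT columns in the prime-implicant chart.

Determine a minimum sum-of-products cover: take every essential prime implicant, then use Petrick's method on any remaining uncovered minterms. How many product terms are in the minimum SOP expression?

5

size-2^0 implicants → 00000(✓)  00100(✓)  00110(✓)  01000(✓)  01001(✓)  01010(✓)  01011(✓)  01101(✓)  01110(✓)  10001(✓)  10011(✓)  10100(✓)  10101(✓)  10111(✓)  11011(✓)  11101(✓)  11110(✓)
size-2^1 implicants → -0100  -1011  -1101  -1110  0-000  0-110  00-00  001-0  01-01  01-10  010-0(✓)  010-1(✓)  0100-(✓)  0101-(✓)  1-011  1-101  10-01(✓)  10-11(✓)  100-1(✓)  101-1(✓)  1010-
size-2^2 implicants → 010--  10--1
Unchecked terms (primes): -0100, -1011, -1101, -1110, 0-000, 0-110, 00-00, 001-0, 01-01, 01-10, 010--, 1-011, 1-101, 10--1, 1010-
Minterm coverage:
  m4 ⊆ -0100,00-00,001-0
  m6 ⊆ 0-110,001-0
  m8 ⊆ 0-000,010--
  m9 ⊆ 01-01,010--
  m11 ⊆ -1011,010--
  m13 ⊆ -1101,01-01
  m14 ⊆ -1110,0-110,01-10
  m17 ⊆ 10--1 [E]
  m19 ⊆ 1-011,10--1
  m21 ⊆ 1-101,10--1,1010-
  m23 ⊆ 10--1 [E]
  m29 ⊆ -1101,1-101
  m30 ⊆ -1110 [E]
E = {-1110, 10--1}
Petrick residual → -1101, 001-0, 010--
Cover = bcd'e + bcde' + a'b'ce' + a'bc' + ab'e  |cover|=5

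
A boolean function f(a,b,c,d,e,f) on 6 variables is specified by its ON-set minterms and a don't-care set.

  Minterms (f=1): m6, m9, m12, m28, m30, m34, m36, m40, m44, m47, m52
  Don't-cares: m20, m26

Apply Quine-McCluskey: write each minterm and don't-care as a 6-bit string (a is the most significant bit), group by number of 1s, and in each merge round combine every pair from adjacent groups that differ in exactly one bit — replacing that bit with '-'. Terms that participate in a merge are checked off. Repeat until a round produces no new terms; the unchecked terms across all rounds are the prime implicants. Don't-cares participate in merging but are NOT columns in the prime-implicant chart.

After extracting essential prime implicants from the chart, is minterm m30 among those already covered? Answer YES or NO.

NO

[col 0] 000110, 001001, 001100*, 010100*, 011010*, 011100*, 011110*, 100010, 100100*, 101000*, 101100*, 101111, 110100*
[col 1] -01100, -10100, 0-1100, 01-100, 011-10, 0111-0, 1-0100, 10-100, 101-00
Prime implicants: -01100, -10100, 0-1100, 000110, 001001, 01-100, 011-10, 0111-0, 1-0100, 10-100, 100010, 101-00, 101111
PI chart (minterm → PIs covering it):
  6 | 000110  (sole → essential)
  9 | 001001  (sole → essential)
  12 | -01100,0-1100
  28 | 0-1100,01-100,0111-0
  30 | 011-10,0111-0
  34 | 100010  (sole → essential)
  36 | 1-0100,10-100
  40 | 101-00  (sole → essential)
  44 | -01100,10-100,101-00
  47 | 101111  (sole → essential)
  52 | -10100,1-0100
Essential prime implicants: 000110, 001001, 100010, 101-00, 101111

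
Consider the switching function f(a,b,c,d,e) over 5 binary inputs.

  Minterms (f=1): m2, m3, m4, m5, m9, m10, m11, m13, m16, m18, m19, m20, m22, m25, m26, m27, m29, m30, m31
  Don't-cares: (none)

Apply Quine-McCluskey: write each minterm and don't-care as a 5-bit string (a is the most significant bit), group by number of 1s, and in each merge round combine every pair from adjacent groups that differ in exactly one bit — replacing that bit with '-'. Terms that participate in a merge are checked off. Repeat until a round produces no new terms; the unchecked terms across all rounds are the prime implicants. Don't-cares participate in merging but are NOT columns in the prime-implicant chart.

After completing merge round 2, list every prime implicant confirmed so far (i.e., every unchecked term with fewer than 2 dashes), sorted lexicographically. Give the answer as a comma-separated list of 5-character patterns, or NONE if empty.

size-2^0 implicants → 00010(✓)  00011(✓)  00100(✓)  00101(✓)  01001(✓)  01010(✓)  01011(✓)  01101(✓)  10000(✓)  10010(✓)  10011(✓)  10100(✓)  10110(✓)  11001(✓)  11010(✓)  11011(✓)  11101(✓)  11110(✓)  11111(✓)
size-2^1 implicants → -0010(✓)  -0011(✓)  -0100  -1001(✓)  -1010(✓)  -1011(✓)  -1101(✓)  0-010(✓)  0-011(✓)  0-101  0001-(✓)  0010-  01-01(✓)  010-1(✓)  0101-(✓)  1-010(✓)  1-011(✓)  1-110(✓)  10-00(✓)  10-10(✓)  100-0(✓)  1001-(✓)  101-0(✓)  11-01(✓)  11-10(✓)  11-11(✓)  110-1(✓)  1101-(✓)  111-1(✓)  1111-(✓)
size-2^2 implicants → --010(✓)  --011(✓)  -001-(✓)  -1-01  -10-1  -101-(✓)  0-01-(✓)  1--10  1-01-(✓)  10--0  11--1  11-1-
size-2^3 implicants → --01-
Unchecked terms (primes): --01-, -0100, -1-01, -10-1, 0-101, 0010-, 1--10, 10--0, 11--1, 11-1-

-0100, 0-101, 0010-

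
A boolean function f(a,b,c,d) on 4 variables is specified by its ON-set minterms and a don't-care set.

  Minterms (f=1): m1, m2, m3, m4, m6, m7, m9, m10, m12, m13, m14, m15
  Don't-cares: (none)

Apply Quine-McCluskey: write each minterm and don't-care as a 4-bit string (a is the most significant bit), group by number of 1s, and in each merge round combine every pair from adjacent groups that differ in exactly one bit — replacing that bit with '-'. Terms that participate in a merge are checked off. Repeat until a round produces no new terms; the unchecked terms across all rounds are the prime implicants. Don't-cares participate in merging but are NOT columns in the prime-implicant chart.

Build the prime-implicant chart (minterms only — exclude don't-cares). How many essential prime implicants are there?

2

size-2^0 implicants → 0001(✓)  0010(✓)  0011(✓)  0100(✓)  0110(✓)  0111(✓)  1001(✓)  1010(✓)  1100(✓)  1101(✓)  1110(✓)  1111(✓)
size-2^1 implicants → -001  -010(✓)  -100(✓)  -110(✓)  -111(✓)  0-10(✓)  0-11(✓)  00-1  001-(✓)  01-0(✓)  011-(✓)  1-01  1-10(✓)  11-0(✓)  11-1(✓)  110-(✓)  111-(✓)
size-2^2 implicants → --10  -1-0  -11-  0-1-  11--
Unchecked terms (primes): --10, -001, -1-0, -11-, 0-1-, 00-1, 1-01, 11--
Minterm coverage:
  m1 ⊆ -001,00-1
  m2 ⊆ --10,0-1-
  m3 ⊆ 0-1-,00-1
  m4 ⊆ -1-0 [E]
  m6 ⊆ --10,-1-0,-11-,0-1-
  m7 ⊆ -11-,0-1-
  m9 ⊆ -001,1-01
  m10 ⊆ --10 [E]
  m12 ⊆ -1-0,11--
  m13 ⊆ 1-01,11--
  m14 ⊆ --10,-1-0,-11-,11--
  m15 ⊆ -11-,11--
E = {--10, -1-0}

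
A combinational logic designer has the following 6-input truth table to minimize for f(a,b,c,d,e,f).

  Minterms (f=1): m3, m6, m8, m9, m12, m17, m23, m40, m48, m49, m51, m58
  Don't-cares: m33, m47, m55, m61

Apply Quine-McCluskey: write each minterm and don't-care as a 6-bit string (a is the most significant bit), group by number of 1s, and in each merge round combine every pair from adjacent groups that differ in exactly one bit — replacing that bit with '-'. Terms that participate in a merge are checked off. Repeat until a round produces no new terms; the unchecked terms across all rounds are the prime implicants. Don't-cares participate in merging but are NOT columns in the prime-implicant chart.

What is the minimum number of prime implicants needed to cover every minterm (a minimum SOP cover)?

Round 0: 000011 000110 001000✓ 001001✓ 001100✓ 010001✓ 010111✓ 100001✓ 101000✓ 101111 110000✓ 110001✓ 110011✓ 110111✓ 111010 111101
Round 1: -01000 -10001 -10111 001-00 00100- 1-0001 110-11 1100-1 11000-
PIs = {-01000, -10001, -10111, 000011, 000110, 001-00, 00100-, 1-0001, 101111, 110-11, 1100-1, 11000-, 111010, 111101}
Coverage chart:
  m3: 000011 ←essential
  m6: 000110 ←essential
  m8: -01000,001-00,00100-
  m9: 00100- ←essential
  m12: 001-00 ←essential
  m17: -10001 ←essential
  m23: -10111 ←essential
  m40: -01000 ←essential
  m48: 11000- ←essential
  m49: -10001,1-0001,1100-1,11000-
  m51: 110-11,1100-1
  m58: 111010 ←essential
Essential: -01000, -10001, -10111, 000011, 000110, 001-00, 00100-, 11000-, 111010
Petrick residual → 110-11
Min cover (10 terms): b'cd'e'f' + bc'd'e'f + bc'def + a'b'c'd'ef + a'b'c'def' + a'b'ce'f' + a'b'cd'e' + abc'ef + abc'd'e' + abcd'ef'

10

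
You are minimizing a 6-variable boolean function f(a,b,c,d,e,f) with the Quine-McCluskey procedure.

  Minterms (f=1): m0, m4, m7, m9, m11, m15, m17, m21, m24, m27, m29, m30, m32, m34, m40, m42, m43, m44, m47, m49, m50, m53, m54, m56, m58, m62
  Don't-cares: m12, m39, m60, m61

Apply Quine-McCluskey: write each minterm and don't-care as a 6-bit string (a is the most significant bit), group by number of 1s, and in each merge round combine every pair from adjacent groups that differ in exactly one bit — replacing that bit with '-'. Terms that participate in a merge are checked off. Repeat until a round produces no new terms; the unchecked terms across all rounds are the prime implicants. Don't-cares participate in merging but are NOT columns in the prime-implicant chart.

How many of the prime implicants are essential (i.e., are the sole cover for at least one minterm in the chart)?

[col 0] 000000*, 000100*, 000111*, 001001*, 001011*, 001100*, 001111*, 010001*, 010101*, 011000*, 011011*, 011101*, 011110*, 100000*, 100010*, 100111*, 101000*, 101010*, 101011*, 101100*, 101111*, 110001*, 110010*, 110101*, 110110*, 111000*, 111010*, 111100*, 111101*, 111110*
[col 1] -00000, -00111*, -01011*, -01100, -01111*, -10001*, -10101*, -11000, -11101*, -11110, 0-1011, 00-100, 00-111*, 000-00, 001-11*, 0010-1, 01-101*, 010-01*, 1-0010*, 1-1000*, 1-1010*, 1-1100*, 10-000*, 10-010*, 10-111*, 1000-0*, 101-00*, 101-11*, 1010-0*, 10101-, 11-010*, 11-101*, 11-110*, 110-01*, 110-10*, 111-00*, 111-10*, 1110-0*, 1111-0*, 11110-
[col 2] -0-111, -01-11, -1-101, -10-01, 1--010, 1-1-00, 1-10-0, 10-0-0, 11--10, 111--0
Prime implicants: -0-111, -00000, -01-11, -01100, -1-101, -10-01, -11000, -11110, 0-1011, 00-100, 000-00, 0010-1, 1--010, 1-1-00, 1-10-0, 10-0-0, 10101-, 11--10, 111--0, 11110-
PI chart (minterm → PIs covering it):
  0 | -00000,000-00
  4 | 00-100,000-00
  7 | -0-111  (sole → essential)
  9 | 0010-1  (sole → essential)
  11 | -01-11,0-1011,0010-1
  15 | -0-111,-01-11
  17 | -10-01  (sole → essential)
  21 | -1-101,-10-01
  24 | -11000  (sole → essential)
  27 | 0-1011  (sole → essential)
  29 | -1-101  (sole → essential)
  30 | -11110  (sole → essential)
  32 | -00000,10-0-0
  34 | 1--010,10-0-0
  40 | 1-1-00,1-10-0,10-0-0
  42 | 1--010,1-10-0,10-0-0,10101-
  43 | -01-11,10101-
  44 | -01100,1-1-00
  47 | -0-111,-01-11
  49 | -10-01  (sole → essential)
  50 | 1--010,11--10
  53 | -1-101,-10-01
  54 | 11--10  (sole → essential)
  56 | -11000,1-1-00,1-10-0,111--0
  58 | 1--010,1-10-0,11--10,111--0
  62 | -11110,11--10,111--0
Essential prime implicants: -0-111, -1-101, -10-01, -11000, -11110, 0-1011, 0010-1, 11--10

8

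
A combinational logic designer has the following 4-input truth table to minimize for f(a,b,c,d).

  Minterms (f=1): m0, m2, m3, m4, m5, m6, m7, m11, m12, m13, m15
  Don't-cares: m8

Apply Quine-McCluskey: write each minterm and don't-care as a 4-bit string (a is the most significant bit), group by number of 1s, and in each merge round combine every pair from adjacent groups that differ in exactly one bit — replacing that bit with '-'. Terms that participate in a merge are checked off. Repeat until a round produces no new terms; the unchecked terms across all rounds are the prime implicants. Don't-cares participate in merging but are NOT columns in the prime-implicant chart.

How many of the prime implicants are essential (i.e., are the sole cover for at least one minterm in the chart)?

size-2^0 implicants → 0000(✓)  0010(✓)  0011(✓)  0100(✓)  0101(✓)  0110(✓)  0111(✓)  1000(✓)  1011(✓)  1100(✓)  1101(✓)  1111(✓)
size-2^1 implicants → -000(✓)  -011(✓)  -100(✓)  -101(✓)  -111(✓)  0-00(✓)  0-10(✓)  0-11(✓)  00-0(✓)  001-(✓)  01-0(✓)  01-1(✓)  010-(✓)  011-(✓)  1-00(✓)  1-11(✓)  11-1(✓)  110-(✓)
size-2^2 implicants → --00  --11  -1-1  -10-  0--0  0-1-  01--
Unchecked terms (primes): --00, --11, -1-1, -10-, 0--0, 0-1-, 01--
Minterm coverage:
  m0 ⊆ --00,0--0
  m2 ⊆ 0--0,0-1-
  m3 ⊆ --11,0-1-
  m4 ⊆ --00,-10-,0--0,01--
  m5 ⊆ -1-1,-10-,01--
  m6 ⊆ 0--0,0-1-,01--
  m7 ⊆ --11,-1-1,0-1-,01--
  m11 ⊆ --11 [E]
  m12 ⊆ --00,-10-
  m13 ⊆ -1-1,-10-
  m15 ⊆ --11,-1-1
E = {--11}

1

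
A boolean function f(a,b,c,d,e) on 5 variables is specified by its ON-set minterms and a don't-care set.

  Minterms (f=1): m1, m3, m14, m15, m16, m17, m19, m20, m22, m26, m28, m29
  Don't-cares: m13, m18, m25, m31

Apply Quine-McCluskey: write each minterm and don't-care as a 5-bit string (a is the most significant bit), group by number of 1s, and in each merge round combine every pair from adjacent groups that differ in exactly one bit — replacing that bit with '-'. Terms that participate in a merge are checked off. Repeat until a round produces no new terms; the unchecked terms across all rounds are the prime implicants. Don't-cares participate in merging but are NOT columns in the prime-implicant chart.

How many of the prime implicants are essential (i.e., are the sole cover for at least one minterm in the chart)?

size-2^0 implicants → 00001(✓)  00011(✓)  01101(✓)  01110(✓)  01111(✓)  10000(✓)  10001(✓)  10010(✓)  10011(✓)  10100(✓)  10110(✓)  11001(✓)  11010(✓)  11100(✓)  11101(✓)  11111(✓)
size-2^1 implicants → -0001(✓)  -0011(✓)  -1101(✓)  -1111(✓)  000-1(✓)  011-1(✓)  0111-  1-001  1-010  1-100  10-00(✓)  10-10(✓)  100-0(✓)  100-1(✓)  1000-(✓)  1001-(✓)  101-0(✓)  11-01  111-1(✓)  1110-
size-2^2 implicants → -00-1  -11-1  10--0  100--
Unchecked terms (primes): -00-1, -11-1, 0111-, 1-001, 1-010, 1-100, 10--0, 100--, 11-01, 1110-
Minterm coverage:
  m1 ⊆ -00-1 [E]
  m3 ⊆ -00-1 [E]
  m14 ⊆ 0111- [E]
  m15 ⊆ -11-1,0111-
  m16 ⊆ 10--0,100--
  m17 ⊆ -00-1,1-001,100--
  m19 ⊆ -00-1,100--
  m20 ⊆ 1-100,10--0
  m22 ⊆ 10--0 [E]
  m26 ⊆ 1-010 [E]
  m28 ⊆ 1-100,1110-
  m29 ⊆ -11-1,11-01,1110-
E = {-00-1, 0111-, 1-010, 10--0}

4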